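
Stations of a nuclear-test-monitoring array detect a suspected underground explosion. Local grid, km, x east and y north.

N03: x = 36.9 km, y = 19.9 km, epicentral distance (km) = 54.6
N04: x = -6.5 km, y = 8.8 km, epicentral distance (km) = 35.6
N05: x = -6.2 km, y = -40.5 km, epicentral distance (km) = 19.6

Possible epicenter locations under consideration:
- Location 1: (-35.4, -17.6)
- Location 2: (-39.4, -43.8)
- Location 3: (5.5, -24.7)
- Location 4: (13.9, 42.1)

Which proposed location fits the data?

Location 3

For each candidate, compare |candidate − station| to the reported distance:
Location 1: residuals N03 26.8, N04 3.5, N05 17.5 → max 26.8 km
Location 2: residuals N03 44.8, N04 26.4, N05 13.8 → max 44.8 km
Location 3: residuals N03 0.1, N04 0.0, N05 0.1 → max 0.1 km
Location 4: residuals N03 22.6, N04 3.5, N05 65.4 → max 65.4 km
Only Location 3 has all residuals ≈ 0.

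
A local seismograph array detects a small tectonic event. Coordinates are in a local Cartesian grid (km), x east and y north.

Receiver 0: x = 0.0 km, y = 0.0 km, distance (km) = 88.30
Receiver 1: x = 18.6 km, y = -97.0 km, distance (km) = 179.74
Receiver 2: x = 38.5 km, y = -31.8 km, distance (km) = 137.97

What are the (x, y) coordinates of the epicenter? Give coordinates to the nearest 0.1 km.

Circle about each station: x² + y² = 88.30²; (x − 18.6)² + (y + 97.0)² = 179.74²; (x − 38.5)² + (y + 31.8)² = 137.97².
Subtracting the Receiver 0 equation from the Receiver 1 and Receiver 2 equations removes the quadratic terms:
37.2 x − 194.0 y = -14754.62
77.0 x − 63.6 y = -8745.34
Solving the 2×2 system: x ≈ -60.3, y ≈ 64.5 km.
Check against Receiver 0 (with the unrounded x, y): √(x²+y²) = 88.30 ≈ 88.30 km. ✓

(-60.3, 64.5)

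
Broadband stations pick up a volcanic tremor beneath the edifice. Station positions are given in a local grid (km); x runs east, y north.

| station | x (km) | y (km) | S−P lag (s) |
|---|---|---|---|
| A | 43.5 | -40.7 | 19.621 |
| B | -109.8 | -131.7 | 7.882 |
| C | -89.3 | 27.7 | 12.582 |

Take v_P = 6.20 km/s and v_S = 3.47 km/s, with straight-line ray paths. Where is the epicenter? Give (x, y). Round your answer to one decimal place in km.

(-108.4, -69.6)

Distance from S−P lag: d = Δt · v_P v_S / (v_P − v_S) = Δt · (6.20·3.47)/(6.20−3.47) ≈ 7.8806·Δt.
So d_A = 154.62, d_B = 62.11, d_C = 99.15 km.
Circle about each station: (x − 43.5)² + (y + 40.7)² = 154.62²; (x + 109.8)² + (y + 131.7)² = 62.11²; (x + 89.3)² + (y − 27.7)² = 99.15².
Subtracting the A equation from the B and C equations removes the quadratic terms:
-306.6 x − 182.0 y = 45901.88
-265.6 x + 136.8 y = 19269.66
Solving the 2×2 system: x ≈ -108.4, y ≈ -69.6 km.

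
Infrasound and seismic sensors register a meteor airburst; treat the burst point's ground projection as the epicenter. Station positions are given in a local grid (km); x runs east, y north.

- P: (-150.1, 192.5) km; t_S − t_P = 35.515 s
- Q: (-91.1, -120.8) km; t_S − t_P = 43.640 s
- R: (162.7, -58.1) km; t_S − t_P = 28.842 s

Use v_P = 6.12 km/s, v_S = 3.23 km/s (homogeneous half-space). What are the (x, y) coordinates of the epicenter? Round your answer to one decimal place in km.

(82.4, 122.1)

Distance from S−P lag: d = Δt · v_P v_S / (v_P − v_S) = Δt · (6.12·3.23)/(6.12−3.23) ≈ 6.8400·Δt.
So d_P = 242.92, d_Q = 298.50, d_R = 197.28 km.
Circle about each station: (x + 150.1)² + (y − 192.5)² = 242.92²; (x + 91.1)² + (y + 120.8)² = 298.50²; (x − 162.7)² + (y + 58.1)² = 197.28².
Subtracting pairs of circle equations eliminates x²+y² and gives linear equations (the radical axes):
118.0 x − 626.6 y = -66786.53
625.6 x − 501.2 y = -9648.63
Solving the 2×2 system: x ≈ 82.4, y ≈ 122.1 km.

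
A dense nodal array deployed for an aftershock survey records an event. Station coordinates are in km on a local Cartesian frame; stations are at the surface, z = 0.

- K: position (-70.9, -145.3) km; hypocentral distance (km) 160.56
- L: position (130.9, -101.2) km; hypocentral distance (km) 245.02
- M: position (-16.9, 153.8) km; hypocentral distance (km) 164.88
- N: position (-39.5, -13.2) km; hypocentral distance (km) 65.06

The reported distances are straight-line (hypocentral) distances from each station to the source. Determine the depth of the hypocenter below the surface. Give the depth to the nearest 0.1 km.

42.1 km

Each station gives a sphere (x−x_i)² + (y−y_i)² + z² = d_i² (stations at z=0).
Subtracting the K sphere from L and M: z² cancels, leaving linear equations in x and y:
403.6 x + 88.2 y = -33017.94
108.0 x + 598.2 y = -3604.75
Solving: x ≈ -83.798, y ≈ 9.103 km (keep extra digits for the depth step; rounded: -83.8, 9.1).
Then from the K sphere: z² = 160.56² − (x + 70.9)² − (y + 145.3)² with x = -83.798, y = 9.103, so z ≈ 42.105 ≈ 42.1 km.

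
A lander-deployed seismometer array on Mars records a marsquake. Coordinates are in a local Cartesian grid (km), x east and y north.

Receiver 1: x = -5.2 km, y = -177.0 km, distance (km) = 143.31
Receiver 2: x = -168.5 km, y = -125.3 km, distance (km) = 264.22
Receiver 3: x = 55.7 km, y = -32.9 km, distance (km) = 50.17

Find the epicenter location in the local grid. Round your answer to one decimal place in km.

89.8 km east, -69.7 km north

Circle about each station: (x + 5.2)² + (y + 177.0)² = 143.31²; (x + 168.5)² + (y + 125.3)² = 264.22²; (x − 55.7)² + (y + 32.9)² = 50.17².
Subtracting the Receiver 1 equation from the Receiver 2 and Receiver 3 equations removes the quadratic terms:
-326.6 x + 103.4 y = -36538.15
121.8 x + 288.2 y = -9150.41
Solving the 2×2 system: x ≈ 89.8, y ≈ -69.7 km.
Check against Receiver 1 (with the unrounded x, y): √((x + 5.2)²+(y + 177.0)²) = 143.31 ≈ 143.31 km. ✓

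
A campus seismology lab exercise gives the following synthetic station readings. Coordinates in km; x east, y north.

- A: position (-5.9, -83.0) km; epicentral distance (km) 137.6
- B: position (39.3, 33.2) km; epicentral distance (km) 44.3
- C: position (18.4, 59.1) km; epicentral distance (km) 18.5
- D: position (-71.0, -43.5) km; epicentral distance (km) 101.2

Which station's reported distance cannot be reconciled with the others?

D

Solve using three stations at a time. Using A, B, C (subtract circle equations pairwise → linear system) gives (x, y) ≈ (0.4, 54.5).
Distances from that point to each station vs reported:
  A: calculated 137.6 vs reported 137.6 → residual 0.0 km
  B: calculated 44.3 vs reported 44.3 → residual 0.0 km
  C: calculated 18.6 vs reported 18.5 → residual 0.1 km
  D: calculated 121.2 vs reported 101.2 → residual 20.0 km
A, B, C are mutually consistent (residuals ≈ 0); D is off by 20.0 km.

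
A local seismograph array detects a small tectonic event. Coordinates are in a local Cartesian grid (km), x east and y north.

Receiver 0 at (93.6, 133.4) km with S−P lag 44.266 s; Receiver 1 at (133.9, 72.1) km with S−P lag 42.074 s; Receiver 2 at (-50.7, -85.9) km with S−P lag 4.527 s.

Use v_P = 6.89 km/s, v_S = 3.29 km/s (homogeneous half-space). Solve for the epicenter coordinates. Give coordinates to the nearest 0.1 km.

(-79.2, -85.3)

Distance from S−P lag: d = Δt · v_P v_S / (v_P − v_S) = Δt · (6.89·3.29)/(6.89−3.29) ≈ 6.2967·Δt.
So d_Receiver 0 = 278.73, d_Receiver 1 = 264.93, d_Receiver 2 = 28.51 km.
Circle about each station: (x − 93.6)² + (y − 133.4)² = 278.73²; (x − 133.9)² + (y − 72.1)² = 264.93²; (x + 50.7)² + (y + 85.9)² = 28.51².
Subtracting the Receiver 0 equation from the Receiver 1 and Receiver 2 equations removes the quadratic terms:
80.6 x − 122.6 y = 4073.61
-288.6 x − 438.6 y = 60270.37
Solving the 2×2 system: x ≈ -79.2, y ≈ -85.3 km.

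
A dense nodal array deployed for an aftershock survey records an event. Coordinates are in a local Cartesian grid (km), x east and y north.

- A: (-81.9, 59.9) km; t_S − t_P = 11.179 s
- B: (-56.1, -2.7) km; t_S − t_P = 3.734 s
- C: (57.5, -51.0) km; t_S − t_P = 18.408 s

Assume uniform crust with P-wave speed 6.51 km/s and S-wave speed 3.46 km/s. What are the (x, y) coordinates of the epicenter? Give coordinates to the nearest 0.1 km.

(-75.4, -22.4)

Distance from S−P lag: d = Δt · v_P v_S / (v_P − v_S) = Δt · (6.51·3.46)/(6.51−3.46) ≈ 7.3851·Δt.
So d_A = 82.56, d_B = 27.58, d_C = 135.95 km.
Circle about each station: (x + 81.9)² + (y − 59.9)² = 82.56²; (x + 56.1)² + (y + 2.7)² = 27.58²; (x − 57.5)² + (y + 51.0)² = 135.95².
Subtracting the A equation from the B and C equations removes the quadratic terms:
51.6 x − 125.2 y = -1085.62
278.8 x − 221.8 y = -16054.62
Solving the 2×2 system: x ≈ -75.4, y ≈ -22.4 km.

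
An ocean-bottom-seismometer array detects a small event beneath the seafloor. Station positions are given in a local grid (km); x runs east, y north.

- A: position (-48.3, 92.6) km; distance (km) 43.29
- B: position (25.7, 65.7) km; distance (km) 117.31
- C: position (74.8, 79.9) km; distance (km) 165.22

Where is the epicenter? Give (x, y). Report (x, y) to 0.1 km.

-90.4 km east, 82.5 km north

Circle about each station: (x + 48.3)² + (y − 92.6)² = 43.29²; (x − 25.7)² + (y − 65.7)² = 117.31²; (x − 74.8)² + (y − 79.9)² = 165.22².
Subtracting the A equation from the B and C equations removes the quadratic terms:
148.0 x − 53.8 y = -17818.28
246.2 x − 25.4 y = -24352.22
Solving the 2×2 system: x ≈ -90.4, y ≈ 82.5 km.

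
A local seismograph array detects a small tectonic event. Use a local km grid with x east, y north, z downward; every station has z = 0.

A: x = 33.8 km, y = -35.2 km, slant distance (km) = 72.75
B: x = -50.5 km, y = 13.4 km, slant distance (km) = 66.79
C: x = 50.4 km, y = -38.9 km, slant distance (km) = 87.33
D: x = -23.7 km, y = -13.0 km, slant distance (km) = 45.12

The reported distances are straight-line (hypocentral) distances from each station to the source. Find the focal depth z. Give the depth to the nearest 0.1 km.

38.2 km

Each station gives a sphere (x−x_i)² + (y−y_i)² + z² = d_i² (stations at z=0).
Subtracting the A sphere from B and C: z² cancels, leaving linear equations in x and y:
-168.6 x + 97.2 y = 1179.99
33.2 x − 7.4 y = -662.08
Solving: x ≈ -28.100, y ≈ -36.602 km (keep extra digits for the depth step; rounded: -28.1, -36.6).
Then from the A sphere: z² = 72.75² − (x − 33.8)² − (y + 35.2)² with x = -28.100, y = -36.602, so z ≈ 38.197 ≈ 38.2 km.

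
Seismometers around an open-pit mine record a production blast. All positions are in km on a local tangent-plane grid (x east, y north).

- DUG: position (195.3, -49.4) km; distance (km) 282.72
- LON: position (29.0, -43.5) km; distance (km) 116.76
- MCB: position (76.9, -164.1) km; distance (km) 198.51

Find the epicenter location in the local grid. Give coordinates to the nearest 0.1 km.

Circle about each station: (x − 195.3)² + (y + 49.4)² = 282.72²; (x − 29.0)² + (y + 43.5)² = 116.76²; (x − 76.9)² + (y + 164.1)² = 198.51².
Subtracting pairs of circle equations eliminates x²+y² and gives linear equations (the radical axes):
-332.6 x + 11.8 y = 28448.50
-236.8 x − 229.4 y = 32784.35
Solving the 2×2 system: x ≈ -87.4, y ≈ -52.7 km.

x ≈ -87.4 km, y ≈ -52.7 km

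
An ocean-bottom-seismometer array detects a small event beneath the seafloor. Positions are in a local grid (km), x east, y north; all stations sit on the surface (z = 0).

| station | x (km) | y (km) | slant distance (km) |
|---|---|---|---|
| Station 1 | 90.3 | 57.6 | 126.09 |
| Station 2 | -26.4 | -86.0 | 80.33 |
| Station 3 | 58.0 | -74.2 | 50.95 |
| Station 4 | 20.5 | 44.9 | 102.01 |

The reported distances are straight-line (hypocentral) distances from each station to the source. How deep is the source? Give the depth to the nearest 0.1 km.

z ≈ 37.4 km

Each station gives a sphere (x−x_i)² + (y−y_i)² + z² = d_i² (stations at z=0).
Subtracting the Station 1 sphere from Station 2 and Station 3: z² cancels, leaving linear equations in x and y:
-233.4 x − 287.2 y = 6066.89
-64.6 x − 263.6 y = 10700.58
Solving: x ≈ 34.301, y ≈ -49.000 km (keep extra digits for the depth step; rounded: 34.3, -49.0).
Then from the Station 1 sphere: z² = 126.09² − (x − 90.3)² − (y − 57.6)² with x = 34.301, y = -49.000, so z ≈ 37.406 ≈ 37.4 km.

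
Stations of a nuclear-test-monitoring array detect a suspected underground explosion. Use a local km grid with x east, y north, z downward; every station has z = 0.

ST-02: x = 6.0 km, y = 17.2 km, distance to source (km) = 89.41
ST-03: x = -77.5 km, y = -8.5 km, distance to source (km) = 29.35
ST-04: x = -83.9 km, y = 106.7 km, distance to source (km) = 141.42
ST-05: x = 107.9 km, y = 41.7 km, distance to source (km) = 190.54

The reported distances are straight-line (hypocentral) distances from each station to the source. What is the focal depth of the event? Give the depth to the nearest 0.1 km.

Each station gives a sphere (x−x_i)² + (y−y_i)² + z² = d_i² (stations at z=0).
Subtracting the ST-02 sphere from ST-03 and ST-04: z² cancels, leaving linear equations in x and y:
-167.0 x − 51.4 y = 12879.39
-179.8 x + 179.0 y = 6086.79
Solving: x ≈ -66.904, y ≈ -33.199 km (keep extra digits for the depth step; rounded: -66.9, -33.2).
Then from the ST-02 sphere: z² = 89.41² − (x − 6.0)² − (y − 17.2)² with x = -66.904, y = -33.199, so z ≈ 11.794 ≈ 11.8 km.

z ≈ 11.8 km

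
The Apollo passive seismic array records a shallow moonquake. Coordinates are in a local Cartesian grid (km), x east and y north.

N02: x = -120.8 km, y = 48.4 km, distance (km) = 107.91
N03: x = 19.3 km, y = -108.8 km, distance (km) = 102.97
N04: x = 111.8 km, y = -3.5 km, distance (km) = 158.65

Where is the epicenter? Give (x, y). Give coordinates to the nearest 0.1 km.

(-44.9, -28.3)

Circle about each station: (x + 120.8)² + (y − 48.4)² = 107.91²; (x − 19.3)² + (y + 108.8)² = 102.97²; (x − 111.8)² + (y + 3.5)² = 158.65².
Subtracting the N02 equation from the N03 and N04 equations removes the quadratic terms:
280.2 x − 314.4 y = -3683.52
465.2 x − 103.8 y = -17948.96
Solving the 2×2 system: x ≈ -44.9, y ≈ -28.3 km.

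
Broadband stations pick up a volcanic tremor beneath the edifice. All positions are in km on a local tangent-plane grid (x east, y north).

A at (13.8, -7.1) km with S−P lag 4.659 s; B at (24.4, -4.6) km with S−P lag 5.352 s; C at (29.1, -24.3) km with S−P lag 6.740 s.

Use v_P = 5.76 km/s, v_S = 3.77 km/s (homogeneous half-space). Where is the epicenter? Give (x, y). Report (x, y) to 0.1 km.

Distance from S−P lag: d = Δt · v_P v_S / (v_P − v_S) = Δt · (5.76·3.77)/(5.76−3.77) ≈ 10.9122·Δt.
So d_A = 50.84, d_B = 58.40, d_C = 73.55 km.
Circle about each station: (x − 13.8)² + (y + 7.1)² = 50.84²; (x − 24.4)² + (y + 4.6)² = 58.40²; (x − 29.1)² + (y + 24.3)² = 73.55².
Subtracting the A equation from the B and C equations removes the quadratic terms:
21.2 x + 5.0 y = -450.18
30.6 x − 34.4 y = -1628.45
Solving the 2×2 system: x ≈ -26.8, y ≈ 23.5 km.

x ≈ -26.8 km, y ≈ 23.5 km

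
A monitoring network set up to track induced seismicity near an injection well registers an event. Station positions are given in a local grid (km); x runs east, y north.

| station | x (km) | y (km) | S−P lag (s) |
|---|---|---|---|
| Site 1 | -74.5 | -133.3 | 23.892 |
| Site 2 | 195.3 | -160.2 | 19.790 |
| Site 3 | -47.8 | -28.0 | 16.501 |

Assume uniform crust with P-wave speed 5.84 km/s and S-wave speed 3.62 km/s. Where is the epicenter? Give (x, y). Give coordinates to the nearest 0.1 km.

(105.7, 5.6)

Distance from S−P lag: d = Δt · v_P v_S / (v_P − v_S) = Δt · (5.84·3.62)/(5.84−3.62) ≈ 9.5229·Δt.
So d_Site 1 = 227.52, d_Site 2 = 188.46, d_Site 3 = 157.14 km.
Circle about each station: (x + 74.5)² + (y + 133.3)² = 227.52²; (x − 195.3)² + (y + 160.2)² = 188.46²; (x + 47.8)² + (y + 28.0)² = 157.14².
Subtracting the Site 1 equation from the Site 2 and Site 3 equations removes the quadratic terms:
539.6 x − 53.8 y = 56735.17
53.4 x + 210.6 y = 6822.07
Solving the 2×2 system: x ≈ 105.7, y ≈ 5.6 km.
Check against Site 1 (with the unrounded x, y): √((x + 74.5)²+(y + 133.3)²) = 227.52 ≈ 227.52 km. ✓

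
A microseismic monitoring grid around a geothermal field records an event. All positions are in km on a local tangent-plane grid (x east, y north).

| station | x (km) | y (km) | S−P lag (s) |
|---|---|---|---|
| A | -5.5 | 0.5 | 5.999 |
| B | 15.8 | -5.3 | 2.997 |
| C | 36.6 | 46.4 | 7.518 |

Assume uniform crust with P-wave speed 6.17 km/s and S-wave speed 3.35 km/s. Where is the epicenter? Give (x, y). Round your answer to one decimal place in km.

37.5 km east, -8.7 km north

Distance from S−P lag: d = Δt · v_P v_S / (v_P − v_S) = Δt · (6.17·3.35)/(6.17−3.35) ≈ 7.3296·Δt.
So d_A = 43.97, d_B = 21.97, d_C = 55.10 km.
Circle about each station: (x + 5.5)² + (y − 0.5)² = 43.97²; (x − 15.8)² + (y + 5.3)² = 21.97²; (x − 36.6)² + (y − 46.4)² = 55.10².
Subtracting pairs of circle equations eliminates x²+y² and gives linear equations (the radical axes):
42.6 x − 11.6 y = 1697.91
84.2 x + 91.8 y = 2359.37
Solving the 2×2 system: x ≈ 37.5, y ≈ -8.7 km.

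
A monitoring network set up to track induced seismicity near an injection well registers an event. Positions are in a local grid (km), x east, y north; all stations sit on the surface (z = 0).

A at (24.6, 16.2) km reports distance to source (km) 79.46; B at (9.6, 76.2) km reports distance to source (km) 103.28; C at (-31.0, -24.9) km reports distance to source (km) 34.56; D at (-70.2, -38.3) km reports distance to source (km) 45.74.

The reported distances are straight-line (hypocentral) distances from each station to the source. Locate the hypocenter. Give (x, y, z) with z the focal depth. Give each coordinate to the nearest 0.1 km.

x ≈ -47.8 km, y ≈ -6.3 km, depth ≈ 23.8 km

Each station gives a sphere (x−x_i)² + (y−y_i)² + z² = d_i² (stations at z=0).
Subtracting the A sphere from B and C: z² cancels, leaving linear equations in x and y:
-30.0 x + 120.0 y = 678.13
-111.2 x − 82.2 y = 5832.91
Solving: x ≈ -47.798, y ≈ -6.298 km (keep extra digits for the depth step; rounded: -47.8, -6.3).
Then from the A sphere: z² = 79.46² − (x − 24.6)² − (y − 16.2)² with x = -47.798, y = -6.298, so z ≈ 23.796 ≈ 23.8 km.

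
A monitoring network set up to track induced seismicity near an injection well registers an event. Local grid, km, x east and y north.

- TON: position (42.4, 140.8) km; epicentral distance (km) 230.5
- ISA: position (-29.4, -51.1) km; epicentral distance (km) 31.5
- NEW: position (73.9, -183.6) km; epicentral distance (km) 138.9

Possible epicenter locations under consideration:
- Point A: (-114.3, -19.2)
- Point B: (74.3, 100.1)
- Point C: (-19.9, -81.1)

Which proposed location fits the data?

For each candidate, compare |candidate − station| to the reported distance:
Point A: residuals TON 6.5, ISA 59.2, NEW 111.0 → max 111.0 km
Point B: residuals TON 178.8, ISA 151.8, NEW 144.8 → max 178.8 km
Point C: residuals TON 0.0, ISA 0.0, NEW 0.0 → max 0.0 km
Only Point C has all residuals ≈ 0.

Point C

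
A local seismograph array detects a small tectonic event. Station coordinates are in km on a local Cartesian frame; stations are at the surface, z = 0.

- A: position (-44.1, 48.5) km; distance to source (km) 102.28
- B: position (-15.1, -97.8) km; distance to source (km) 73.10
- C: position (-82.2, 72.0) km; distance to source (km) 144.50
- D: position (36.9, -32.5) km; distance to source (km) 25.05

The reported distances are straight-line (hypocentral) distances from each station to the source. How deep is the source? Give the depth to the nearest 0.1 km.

13.8 km

Each station gives a sphere (x−x_i)² + (y−y_i)² + z² = d_i² (stations at z=0).
Subtracting the A sphere from B and C: z² cancels, leaving linear equations in x and y:
58.0 x − 292.6 y = 10613.38
-76.2 x + 47.0 y = -2775.27
Solving: x ≈ 16.005, y ≈ -33.100 km (keep extra digits for the depth step; rounded: 16.0, -33.1).
Then from the A sphere: z² = 102.28² − (x + 44.1)² − (y − 48.5)² with x = 16.005, y = -33.100, so z ≈ 13.785 ≈ 13.8 km.
Check against D (with the unrounded solution): distance 25.04 ≈ 25.05 km. ✓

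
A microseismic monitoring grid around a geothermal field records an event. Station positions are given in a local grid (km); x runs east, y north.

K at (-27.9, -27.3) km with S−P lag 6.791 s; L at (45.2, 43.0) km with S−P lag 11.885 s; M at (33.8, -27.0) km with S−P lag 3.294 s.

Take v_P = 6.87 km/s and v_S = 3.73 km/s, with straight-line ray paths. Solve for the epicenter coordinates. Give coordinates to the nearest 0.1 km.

(22.1, -51.2)

Distance from S−P lag: d = Δt · v_P v_S / (v_P − v_S) = Δt · (6.87·3.73)/(6.87−3.73) ≈ 8.1609·Δt.
So d_K = 55.42, d_L = 96.99, d_M = 26.88 km.
Circle about each station: (x + 27.9)² + (y + 27.3)² = 55.42²; (x − 45.2)² + (y − 43.0)² = 96.99²; (x − 33.8)² + (y + 27.0)² = 26.88².
Subtracting the K equation from the L and M equations removes the quadratic terms:
146.2 x + 140.6 y = -3967.34
123.4 x + 0.6 y = 2696.58
Solving the 2×2 system: x ≈ 22.1, y ≈ -51.2 km.
Check against K (with the unrounded x, y): √((x + 27.9)²+(y + 27.3)²) = 55.42 ≈ 55.42 km. ✓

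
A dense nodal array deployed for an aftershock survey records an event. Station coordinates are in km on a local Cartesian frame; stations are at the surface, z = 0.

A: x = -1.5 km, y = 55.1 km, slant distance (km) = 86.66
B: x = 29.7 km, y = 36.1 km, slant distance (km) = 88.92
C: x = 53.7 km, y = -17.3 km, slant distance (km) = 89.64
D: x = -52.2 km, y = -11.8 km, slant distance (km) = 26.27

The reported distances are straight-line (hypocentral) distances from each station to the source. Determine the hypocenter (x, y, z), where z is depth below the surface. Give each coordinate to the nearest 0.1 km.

(-34.4, -23.6, 15.3)

Each station gives a sphere (x−x_i)² + (y−y_i)² + z² = d_i² (stations at z=0).
Subtracting the A sphere from B and C: z² cancels, leaving linear equations in x and y:
62.4 x − 38.0 y = -1249.77
110.4 x − 144.8 y = -380.65
Solving: x ≈ -34.399, y ≈ -23.598 km (keep extra digits for the depth step; rounded: -34.4, -23.6).
Then from the A sphere: z² = 86.66² − (x + 1.5)² − (y − 55.1)² with x = -34.399, y = -23.598, so z ≈ 15.305 ≈ 15.3 km.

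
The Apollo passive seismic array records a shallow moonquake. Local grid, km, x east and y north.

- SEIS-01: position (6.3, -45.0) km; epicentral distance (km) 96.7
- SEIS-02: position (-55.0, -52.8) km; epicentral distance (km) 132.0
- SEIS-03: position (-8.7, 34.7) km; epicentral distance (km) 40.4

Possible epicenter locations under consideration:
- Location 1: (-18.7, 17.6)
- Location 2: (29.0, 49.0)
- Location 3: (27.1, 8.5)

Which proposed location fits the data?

Location 2

For each candidate, compare |candidate − station| to the reported distance:
Location 1: residuals SEIS-01 29.3, SEIS-02 52.8, SEIS-03 20.6 → max 52.8 km
Location 2: residuals SEIS-01 0.0, SEIS-02 0.0, SEIS-03 0.1 → max 0.1 km
Location 3: residuals SEIS-01 39.3, SEIS-02 29.5, SEIS-03 4.0 → max 39.3 km
Only Location 2 has all residuals ≈ 0.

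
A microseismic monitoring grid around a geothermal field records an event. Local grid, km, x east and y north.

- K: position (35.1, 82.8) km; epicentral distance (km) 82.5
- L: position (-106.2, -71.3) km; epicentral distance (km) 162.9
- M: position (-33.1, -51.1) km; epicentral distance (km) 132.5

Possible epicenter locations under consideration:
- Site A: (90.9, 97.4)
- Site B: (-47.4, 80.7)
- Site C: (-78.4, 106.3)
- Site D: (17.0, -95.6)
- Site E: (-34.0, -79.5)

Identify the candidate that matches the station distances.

Site B

For each candidate, compare |candidate − station| to the reported distance:
Site A: residuals K 24.8, L 96.5, M 61.0 → max 96.5 km
Site B: residuals K 0.0, L 0.1, M 0.1 → max 0.1 km
Site C: residuals K 33.4, L 16.9, M 31.3 → max 33.4 km
Site D: residuals K 96.8, L 37.3, M 65.5 → max 96.8 km
Site E: residuals K 93.9, L 90.2, M 104.1 → max 104.1 km
Only Site B has all residuals ≈ 0.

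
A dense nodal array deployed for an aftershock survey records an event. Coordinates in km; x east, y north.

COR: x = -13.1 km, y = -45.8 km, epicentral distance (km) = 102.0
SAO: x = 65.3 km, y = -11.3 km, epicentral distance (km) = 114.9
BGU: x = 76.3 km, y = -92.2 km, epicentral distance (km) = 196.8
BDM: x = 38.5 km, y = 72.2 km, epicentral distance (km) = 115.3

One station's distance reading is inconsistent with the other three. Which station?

Solve using three stations at a time. Using COR, BGU, BDM (subtract circle equations pairwise → linear system) gives (x, y) ≈ (-71.4, 37.7).
Distances from that point to each station vs reported:
  COR: calculated 101.9 vs reported 102.0 → residual 0.1 km
  SAO: calculated 145.3 vs reported 114.9 → residual 30.4 km
  BGU: calculated 196.7 vs reported 196.8 → residual 0.1 km
  BDM: calculated 115.2 vs reported 115.3 → residual 0.1 km
COR, BGU, BDM are mutually consistent (residuals ≈ 0); SAO is off by 30.4 km.

SAO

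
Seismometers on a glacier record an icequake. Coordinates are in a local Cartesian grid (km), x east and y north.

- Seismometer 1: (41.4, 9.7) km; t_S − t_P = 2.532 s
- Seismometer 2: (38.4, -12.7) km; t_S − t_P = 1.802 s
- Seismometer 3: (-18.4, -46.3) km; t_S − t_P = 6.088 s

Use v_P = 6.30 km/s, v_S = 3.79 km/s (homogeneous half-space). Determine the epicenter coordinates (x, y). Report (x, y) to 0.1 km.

x ≈ 22.8 km, y ≈ -5.6 km

Distance from S−P lag: d = Δt · v_P v_S / (v_P − v_S) = Δt · (6.30·3.79)/(6.30−3.79) ≈ 9.5127·Δt.
So d_Seismometer 1 = 24.09, d_Seismometer 2 = 17.14, d_Seismometer 3 = 57.91 km.
Circle about each station: (x − 41.4)² + (y − 9.7)² = 24.09²; (x − 38.4)² + (y + 12.7)² = 17.14²; (x + 18.4)² + (y + 46.3)² = 57.91².
Subtracting pairs of circle equations eliminates x²+y² and gives linear equations (the radical axes):
-6.0 x − 44.8 y = 114.35
-119.6 x − 112.0 y = -2099.04
Solving the 2×2 system: x ≈ 22.8, y ≈ -5.6 km.
Check against Seismometer 1 (with the unrounded x, y): √((x − 41.4)²+(y − 9.7)²) = 24.09 ≈ 24.09 km. ✓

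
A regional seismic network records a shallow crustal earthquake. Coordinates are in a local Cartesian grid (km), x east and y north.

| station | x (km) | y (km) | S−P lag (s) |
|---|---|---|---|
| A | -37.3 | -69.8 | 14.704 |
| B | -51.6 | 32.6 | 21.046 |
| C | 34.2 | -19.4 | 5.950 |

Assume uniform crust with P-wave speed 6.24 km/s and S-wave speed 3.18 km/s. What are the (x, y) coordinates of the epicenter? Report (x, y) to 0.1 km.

Distance from S−P lag: d = Δt · v_P v_S / (v_P − v_S) = Δt · (6.24·3.18)/(6.24−3.18) ≈ 6.4847·Δt.
So d_A = 95.35, d_B = 136.48, d_C = 38.58 km.
Circle about each station: (x + 37.3)² + (y + 69.8)² = 95.35²; (x + 51.6)² + (y − 32.6)² = 136.48²; (x − 34.2)² + (y + 19.4)² = 38.58².
Subtracting the A equation from the B and C equations removes the quadratic terms:
-28.6 x + 204.8 y = -12073.18
143.0 x + 100.8 y = 2885.88
Solving the 2×2 system: x ≈ 56.2, y ≈ -51.1 km.

(56.2, -51.1)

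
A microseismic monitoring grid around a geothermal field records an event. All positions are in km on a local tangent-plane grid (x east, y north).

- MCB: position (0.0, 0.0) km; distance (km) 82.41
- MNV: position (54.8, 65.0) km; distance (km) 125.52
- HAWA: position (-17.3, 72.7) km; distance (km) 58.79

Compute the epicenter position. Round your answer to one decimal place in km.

Circle about each station: x² + y² = 82.41²; (x − 54.8)² + (y − 65.0)² = 125.52²; (x + 17.3)² + (y − 72.7)² = 58.79².
Subtracting pairs of circle equations eliminates x²+y² and gives linear equations (the radical axes):
109.6 x + 130.0 y = -1735.82
-34.6 x + 145.4 y = 8919.72
Solving the 2×2 system: x ≈ -69.1, y ≈ 44.9 km.

x ≈ -69.1 km, y ≈ 44.9 km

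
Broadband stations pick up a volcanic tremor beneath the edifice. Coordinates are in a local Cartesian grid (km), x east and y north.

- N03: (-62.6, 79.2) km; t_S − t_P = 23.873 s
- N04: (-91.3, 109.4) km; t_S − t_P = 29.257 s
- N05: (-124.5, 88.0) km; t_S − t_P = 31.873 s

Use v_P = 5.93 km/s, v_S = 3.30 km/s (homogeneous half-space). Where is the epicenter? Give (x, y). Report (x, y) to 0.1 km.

(93.1, -6.3)

Distance from S−P lag: d = Δt · v_P v_S / (v_P − v_S) = Δt · (5.93·3.30)/(5.93−3.30) ≈ 7.4407·Δt.
So d_N03 = 177.63, d_N04 = 217.69, d_N05 = 237.16 km.
Circle about each station: (x + 62.6)² + (y − 79.2)² = 177.63²; (x + 91.3)² + (y − 109.4)² = 217.69²; (x + 124.5)² + (y − 88.0)² = 237.16².
Subtracting the N03 equation from the N04 and N05 equations removes the quadratic terms:
-57.4 x + 60.4 y = -5723.87
-123.8 x + 17.6 y = -11639.60
Solving the 2×2 system: x ≈ 93.1, y ≈ -6.3 km.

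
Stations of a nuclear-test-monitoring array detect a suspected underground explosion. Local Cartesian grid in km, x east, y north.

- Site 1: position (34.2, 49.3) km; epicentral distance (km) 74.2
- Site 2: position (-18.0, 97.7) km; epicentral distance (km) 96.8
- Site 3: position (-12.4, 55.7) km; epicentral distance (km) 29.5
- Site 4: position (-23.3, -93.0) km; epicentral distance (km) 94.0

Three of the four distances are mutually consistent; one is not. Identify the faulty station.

Solve using three stations at a time. Using Site 1, Site 2, Site 4 (subtract circle equations pairwise → linear system) gives (x, y) ≈ (-22.1, 1.0).
Distances from that point to each station vs reported:
  Site 1: calculated 74.2 vs reported 74.2 → residual 0.0 km
  Site 2: calculated 96.8 vs reported 96.8 → residual 0.0 km
  Site 3: calculated 55.6 vs reported 29.5 → residual 26.1 km
  Site 4: calculated 94.0 vs reported 94.0 → residual 0.0 km
Site 1, Site 2, Site 4 are mutually consistent (residuals ≈ 0); Site 3 is off by 26.1 km.

Site 3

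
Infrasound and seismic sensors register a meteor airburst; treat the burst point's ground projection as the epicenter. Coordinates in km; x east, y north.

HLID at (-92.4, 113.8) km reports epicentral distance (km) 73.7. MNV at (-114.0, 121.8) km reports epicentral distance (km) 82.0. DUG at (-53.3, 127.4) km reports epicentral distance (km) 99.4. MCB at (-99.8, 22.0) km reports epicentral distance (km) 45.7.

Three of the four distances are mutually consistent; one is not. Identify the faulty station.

MCB

Solve using three stations at a time. Using HLID, MNV, DUG (subtract circle equations pairwise → linear system) gives (x, y) ≈ (-101.9, 40.6).
Distances from that point to each station vs reported:
  HLID: calculated 73.9 vs reported 73.7 → residual 0.2 km
  MNV: calculated 82.1 vs reported 82.0 → residual 0.1 km
  DUG: calculated 99.5 vs reported 99.4 → residual 0.1 km
  MCB: calculated 18.7 vs reported 45.7 → residual 27.0 km
HLID, MNV, DUG are mutually consistent (residuals ≈ 0); MCB is off by 27.0 km.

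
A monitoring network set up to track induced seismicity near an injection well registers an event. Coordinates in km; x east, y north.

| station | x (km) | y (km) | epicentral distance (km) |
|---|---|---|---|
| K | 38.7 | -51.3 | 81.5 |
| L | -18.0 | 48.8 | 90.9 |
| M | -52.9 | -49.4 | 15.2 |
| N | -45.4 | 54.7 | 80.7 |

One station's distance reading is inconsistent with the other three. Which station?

N

Solve using three stations at a time. Using K, L, M (subtract circle equations pairwise → linear system) gives (x, y) ≈ (-41.9, -38.9).
Distances from that point to each station vs reported:
  K: calculated 81.5 vs reported 81.5 → residual 0.0 km
  L: calculated 90.9 vs reported 90.9 → residual 0.0 km
  M: calculated 15.2 vs reported 15.2 → residual 0.0 km
  N: calculated 93.7 vs reported 80.7 → residual 13.0 km
K, L, M are mutually consistent (residuals ≈ 0); N is off by 13.0 km.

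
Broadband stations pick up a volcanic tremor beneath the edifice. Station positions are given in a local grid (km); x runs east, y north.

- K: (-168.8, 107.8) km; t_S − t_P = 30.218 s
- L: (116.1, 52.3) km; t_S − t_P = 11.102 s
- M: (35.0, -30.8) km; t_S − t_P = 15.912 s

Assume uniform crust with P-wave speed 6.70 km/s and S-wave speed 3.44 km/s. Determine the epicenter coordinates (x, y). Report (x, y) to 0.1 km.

Distance from S−P lag: d = Δt · v_P v_S / (v_P − v_S) = Δt · (6.70·3.44)/(6.70−3.44) ≈ 7.0699·Δt.
So d_K = 213.64, d_L = 78.49, d_M = 112.50 km.
Circle about each station: (x + 168.8)² + (y − 107.8)² = 213.64²; (x − 116.1)² + (y − 52.3)² = 78.49²; (x − 35.0)² + (y + 30.8)² = 112.50².
Subtracting the K equation from the L and M equations removes the quadratic terms:
569.8 x − 111.0 y = 15581.59
407.6 x − 277.2 y = -4954.84
Solving the 2×2 system: x ≈ 43.2, y ≈ 81.4 km.

(43.2, 81.4)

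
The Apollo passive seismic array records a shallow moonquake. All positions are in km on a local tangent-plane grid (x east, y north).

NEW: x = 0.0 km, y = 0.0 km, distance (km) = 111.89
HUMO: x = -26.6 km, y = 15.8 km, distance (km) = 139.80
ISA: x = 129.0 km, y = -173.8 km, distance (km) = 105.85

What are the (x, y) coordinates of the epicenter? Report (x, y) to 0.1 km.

Circle about each station: x² + y² = 111.89²; (x + 26.6)² + (y − 15.8)² = 139.80²; (x − 129.0)² + (y + 173.8)² = 105.85².
Subtracting the NEW equation from the HUMO and ISA equations removes the quadratic terms:
-53.2 x + 31.6 y = -6067.47
258.0 x − 347.6 y = 48162.59
Solving the 2×2 system: x ≈ 56.8, y ≈ -96.4 km.
Check against NEW (with the unrounded x, y): √(x²+y²) = 111.89 ≈ 111.89 km. ✓

x ≈ 56.8 km, y ≈ -96.4 km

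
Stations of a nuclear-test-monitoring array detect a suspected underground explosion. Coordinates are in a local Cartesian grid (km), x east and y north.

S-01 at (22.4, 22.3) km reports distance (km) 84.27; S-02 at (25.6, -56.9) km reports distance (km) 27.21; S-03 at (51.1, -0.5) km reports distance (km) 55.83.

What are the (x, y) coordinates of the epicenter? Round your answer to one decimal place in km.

52.8 km east, -56.3 km north

Circle about each station: (x − 22.4)² + (y − 22.3)² = 84.27²; (x − 25.6)² + (y + 56.9)² = 27.21²; (x − 51.1)² + (y + 0.5)² = 55.83².
Subtracting pairs of circle equations eliminates x²+y² and gives linear equations (the radical axes):
6.4 x − 158.4 y = 9254.97
57.4 x − 45.6 y = 5596.85
Solving the 2×2 system: x ≈ 52.8, y ≈ -56.3 km.
Check against S-01 (with the unrounded x, y): √((x − 22.4)²+(y − 22.3)²) = 84.26 ≈ 84.27 km. ✓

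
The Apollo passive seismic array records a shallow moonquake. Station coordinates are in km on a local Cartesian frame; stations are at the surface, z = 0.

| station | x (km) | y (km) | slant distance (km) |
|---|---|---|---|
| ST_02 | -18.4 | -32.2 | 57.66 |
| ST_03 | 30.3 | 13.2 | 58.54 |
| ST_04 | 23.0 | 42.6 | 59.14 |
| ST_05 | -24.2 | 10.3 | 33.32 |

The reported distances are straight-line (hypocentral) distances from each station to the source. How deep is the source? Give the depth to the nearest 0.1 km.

Each station gives a sphere (x−x_i)² + (y−y_i)² + z² = d_i² (stations at z=0).
Subtracting the ST_02 sphere from ST_03 and ST_04: z² cancels, leaving linear equations in x and y:
97.4 x + 90.8 y = -385.33
82.8 x + 149.6 y = 795.50
Solving: x ≈ -18.415, y ≈ 15.510 km (keep extra digits for the depth step; rounded: -18.4, 15.5).
Then from the ST_02 sphere: z² = 57.66² − (x + 18.4)² − (y + 32.2)² with x = -18.415, y = 15.510, so z ≈ 32.379 ≈ 32.4 km.
Check against ST_05 (with the unrounded solution): distance 33.30 ≈ 33.32 km. ✓

32.4 km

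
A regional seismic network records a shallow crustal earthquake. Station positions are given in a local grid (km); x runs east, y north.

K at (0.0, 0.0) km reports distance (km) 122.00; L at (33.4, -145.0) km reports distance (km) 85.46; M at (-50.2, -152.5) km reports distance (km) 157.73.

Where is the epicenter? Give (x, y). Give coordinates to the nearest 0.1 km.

Circle about each station: x² + y² = 122.00²; (x − 33.4)² + (y + 145.0)² = 85.46²; (x + 50.2)² + (y + 152.5)² = 157.73².
Subtracting the K equation from the L and M equations removes the quadratic terms:
66.8 x − 290.0 y = 29721.15
-100.4 x − 305.0 y = 15781.54
Solving the 2×2 system: x ≈ 90.7, y ≈ -81.6 km.
Check against K (with the unrounded x, y): √(x²+y²) = 122.00 ≈ 122.00 km. ✓

90.7 km east, -81.6 km north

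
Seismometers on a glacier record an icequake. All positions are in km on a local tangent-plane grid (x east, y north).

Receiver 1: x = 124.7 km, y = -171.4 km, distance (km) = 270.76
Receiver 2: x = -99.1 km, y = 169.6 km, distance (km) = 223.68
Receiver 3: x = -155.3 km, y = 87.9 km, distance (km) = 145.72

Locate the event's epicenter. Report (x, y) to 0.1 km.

Circle about each station: (x − 124.7)² + (y + 171.4)² = 270.76²; (x + 99.1)² + (y − 169.6)² = 223.68²; (x + 155.3)² + (y − 87.9)² = 145.72².
Subtracting the Receiver 1 equation from the Receiver 2 and Receiver 3 equations removes the quadratic terms:
-447.6 x + 682.0 y = 16935.16
-560.0 x + 518.6 y = 38993.11
Solving the 2×2 system: x ≈ -118.9, y ≈ -53.2 km.

(-118.9, -53.2)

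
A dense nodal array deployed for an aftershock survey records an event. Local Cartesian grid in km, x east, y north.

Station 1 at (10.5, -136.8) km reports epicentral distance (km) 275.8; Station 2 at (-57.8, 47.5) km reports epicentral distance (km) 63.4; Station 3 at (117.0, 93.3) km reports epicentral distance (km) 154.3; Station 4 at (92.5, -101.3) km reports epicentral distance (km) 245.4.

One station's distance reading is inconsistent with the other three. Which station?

Station 1

Solve using three stations at a time. Using Station 2, Station 3, Station 4 (subtract circle equations pairwise → linear system) gives (x, y) ≈ (-36.7, 107.4).
Distances from that point to each station vs reported:
  Station 1: calculated 248.7 vs reported 275.8 → residual 27.1 km
  Station 2: calculated 63.5 vs reported 63.4 → residual 0.1 km
  Station 3: calculated 154.3 vs reported 154.3 → residual 0.0 km
  Station 4: calculated 245.4 vs reported 245.4 → residual 0.0 km
Station 2, Station 3, Station 4 are mutually consistent (residuals ≈ 0); Station 1 is off by 27.1 km.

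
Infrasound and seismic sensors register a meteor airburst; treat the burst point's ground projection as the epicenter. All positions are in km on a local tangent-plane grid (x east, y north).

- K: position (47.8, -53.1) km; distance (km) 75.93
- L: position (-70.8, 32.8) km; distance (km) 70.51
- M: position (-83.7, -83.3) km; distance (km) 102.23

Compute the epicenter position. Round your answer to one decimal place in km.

(-13.8, -8.7)

Circle about each station: (x − 47.8)² + (y + 53.1)² = 75.93²; (x + 70.8)² + (y − 32.8)² = 70.51²; (x + 83.7)² + (y + 83.3)² = 102.23².
Subtracting pairs of circle equations eliminates x²+y² and gives linear equations (the radical axes):
-237.2 x + 171.8 y = 1777.73
-263.0 x − 60.4 y = 4154.52
Solving the 2×2 system: x ≈ -13.8, y ≈ -8.7 km.
Check against K (with the unrounded x, y): √((x − 47.8)²+(y + 53.1)²) = 75.93 ≈ 75.93 km. ✓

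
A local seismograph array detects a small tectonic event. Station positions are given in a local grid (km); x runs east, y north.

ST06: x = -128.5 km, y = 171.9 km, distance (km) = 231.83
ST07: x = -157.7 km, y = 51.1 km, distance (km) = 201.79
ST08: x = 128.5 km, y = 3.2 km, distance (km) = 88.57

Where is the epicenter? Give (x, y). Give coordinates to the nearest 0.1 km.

Circle about each station: (x + 128.5)² + (y − 171.9)² = 231.83²; (x + 157.7)² + (y − 51.1)² = 201.79²; (x − 128.5)² + (y − 3.2)² = 88.57².
Subtracting pairs of circle equations eliminates x²+y² and gives linear equations (the radical axes):
-58.4 x − 241.6 y = -5555.42
514.0 x − 337.4 y = 16361.13
Solving the 2×2 system: x ≈ 40.5, y ≈ 13.2 km.

(40.5, 13.2)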